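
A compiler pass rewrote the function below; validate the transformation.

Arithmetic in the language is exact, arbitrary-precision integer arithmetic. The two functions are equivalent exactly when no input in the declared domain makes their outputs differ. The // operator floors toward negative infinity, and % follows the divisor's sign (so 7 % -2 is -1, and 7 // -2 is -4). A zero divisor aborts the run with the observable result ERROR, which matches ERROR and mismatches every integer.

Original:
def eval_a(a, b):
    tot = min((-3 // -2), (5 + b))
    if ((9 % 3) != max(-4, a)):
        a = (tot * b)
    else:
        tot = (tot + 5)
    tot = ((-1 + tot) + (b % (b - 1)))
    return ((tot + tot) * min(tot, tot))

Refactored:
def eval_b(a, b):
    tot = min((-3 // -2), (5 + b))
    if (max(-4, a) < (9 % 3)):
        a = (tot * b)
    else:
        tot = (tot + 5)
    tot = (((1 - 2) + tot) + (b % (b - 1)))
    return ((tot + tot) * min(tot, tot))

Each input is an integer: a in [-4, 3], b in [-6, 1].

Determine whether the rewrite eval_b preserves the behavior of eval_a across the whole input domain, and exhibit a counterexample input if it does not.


Consider the input a=1, b=-6.
eval_a: tot := -1 | ((9 % 3) != max(-4, a)): true | a := 6 | tot := -8 | result 128
eval_b: tot := -1 | (max(-4, a) < (9 % 3)): false | tot := 4 | tot := -3 | result 18
128 against 18: the behavior changed.
verdict: not equivalent; witness: a=1, b=-6


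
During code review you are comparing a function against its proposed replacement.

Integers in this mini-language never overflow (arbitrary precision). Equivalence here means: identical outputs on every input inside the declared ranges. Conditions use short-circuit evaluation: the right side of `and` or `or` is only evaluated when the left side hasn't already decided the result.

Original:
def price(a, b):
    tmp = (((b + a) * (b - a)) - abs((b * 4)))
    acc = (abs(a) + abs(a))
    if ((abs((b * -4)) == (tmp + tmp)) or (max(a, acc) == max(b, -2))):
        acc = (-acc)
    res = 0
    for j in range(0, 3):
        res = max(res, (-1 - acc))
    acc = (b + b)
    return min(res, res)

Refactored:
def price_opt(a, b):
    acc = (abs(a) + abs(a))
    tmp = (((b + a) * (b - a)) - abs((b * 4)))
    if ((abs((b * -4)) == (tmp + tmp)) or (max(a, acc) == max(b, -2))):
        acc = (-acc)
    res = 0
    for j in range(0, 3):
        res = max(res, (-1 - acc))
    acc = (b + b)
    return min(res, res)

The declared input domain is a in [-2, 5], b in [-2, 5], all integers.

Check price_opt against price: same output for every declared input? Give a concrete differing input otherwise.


Reading the diff, among the changes: same computation, different form.
One worked example (a=-2, b=0) — price: tmp := -4 | acc := 4 | ((abs((b * -4)) == (tmp + tmp)) or (max(a, acc) == max(b, -2))): false | res := 0 | iter j=0: | res := 0 | iter j=1: | res := 0 | iter j=2: | res := 0 | acc := 0 | result 0; price_opt: acc := 4 | tmp := -4 | ((abs((b * -4)) == (tmp + tmp)) or (max(a, acc) == max(b, -2))): false | res := 0 | iter j=0: | res := 0 | iter j=1: | res := 0 | iter j=2: | res := 0 | acc := 0 | result 0; agreement on 0.
Every one of the 64 inputs gives matching results.
verdict: equivalent


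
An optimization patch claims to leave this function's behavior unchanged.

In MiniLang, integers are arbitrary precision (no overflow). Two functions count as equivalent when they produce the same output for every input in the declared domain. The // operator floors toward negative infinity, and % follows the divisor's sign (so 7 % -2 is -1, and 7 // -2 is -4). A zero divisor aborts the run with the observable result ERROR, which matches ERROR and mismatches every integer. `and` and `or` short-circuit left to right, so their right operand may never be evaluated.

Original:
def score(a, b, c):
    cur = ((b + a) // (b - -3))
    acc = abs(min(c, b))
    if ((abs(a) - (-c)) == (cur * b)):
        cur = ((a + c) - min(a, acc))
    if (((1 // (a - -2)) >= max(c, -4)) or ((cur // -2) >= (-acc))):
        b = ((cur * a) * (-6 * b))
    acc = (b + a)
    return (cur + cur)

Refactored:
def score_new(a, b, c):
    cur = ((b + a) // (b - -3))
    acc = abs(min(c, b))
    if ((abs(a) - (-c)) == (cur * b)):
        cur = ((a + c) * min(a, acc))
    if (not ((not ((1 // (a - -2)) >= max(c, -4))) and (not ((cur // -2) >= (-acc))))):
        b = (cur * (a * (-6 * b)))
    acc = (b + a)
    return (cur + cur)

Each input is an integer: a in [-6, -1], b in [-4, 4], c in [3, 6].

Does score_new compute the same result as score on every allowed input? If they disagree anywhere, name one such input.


Try a=-1, b=-2, c=5.
score: cur := -3 | acc := 2 | ((abs(a) - (-c)) == (cur * b)): true | cur := 5 | (((1 // (a - -2)) >= max(c, -4)) or ((cur // -2) >= (-acc))): false | acc := -3 | result 10
score_new: cur := -3 | acc := 2 | ((abs(a) - (-c)) == (cur * b)): true | cur := -4 | (not ((not ((1 // (a - -2)) >= max(c, -4))) and (not ((cur // -2) >= (-acc))))): true | b := 48 | acc := 47 | result -8
10 != -8, so the rewrite changes behavior.
verdict: not equivalent; witness: a=-1, b=-2, c=5


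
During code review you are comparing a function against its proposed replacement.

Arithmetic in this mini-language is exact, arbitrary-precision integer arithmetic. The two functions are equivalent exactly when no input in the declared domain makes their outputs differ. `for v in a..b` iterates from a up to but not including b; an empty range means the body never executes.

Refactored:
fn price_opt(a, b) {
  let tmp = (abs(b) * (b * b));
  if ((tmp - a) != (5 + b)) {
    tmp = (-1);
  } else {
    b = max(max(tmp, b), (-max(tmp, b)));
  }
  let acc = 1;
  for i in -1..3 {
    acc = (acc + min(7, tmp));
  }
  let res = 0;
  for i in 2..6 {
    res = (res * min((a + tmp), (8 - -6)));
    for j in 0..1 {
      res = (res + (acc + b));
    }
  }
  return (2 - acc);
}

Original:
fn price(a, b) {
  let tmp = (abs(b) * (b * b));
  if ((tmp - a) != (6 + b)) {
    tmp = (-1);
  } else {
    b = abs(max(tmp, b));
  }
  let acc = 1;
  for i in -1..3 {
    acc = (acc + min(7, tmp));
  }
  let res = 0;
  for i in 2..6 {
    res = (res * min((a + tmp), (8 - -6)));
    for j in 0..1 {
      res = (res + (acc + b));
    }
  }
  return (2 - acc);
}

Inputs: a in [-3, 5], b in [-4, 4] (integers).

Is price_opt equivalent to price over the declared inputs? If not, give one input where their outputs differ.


Consider the input a=-3, b=-1.
price: tmp=1, then ((tmp - a) != (6 + b)) is true, then tmp=-1, then acc=1, then (i=-1), then acc=0, then (i=0), then acc=-1, then (i=1), then acc=-2, then (i=2), then acc=-3, then res=0, then (i=2), then res=0, then (j=0), then res=-4, then (i=3), then res=16, then (j=0), then res=12, then (i=4), then res=-48, then (j=0), then res=-52, then (i=5), then res=208, then (j=0), then res=204, then returns 5
price_opt: tmp=1, then ((tmp - a) != (5 + b)) is false, then b=1, then acc=1, then (i=-1), then acc=2, then (i=0), then acc=3, then (i=1), then acc=4, then (i=2), then acc=5, then res=0, then (i=2), then res=0, then (j=0), then res=6, then (i=3), then res=-12, then (j=0), then res=-6, then (i=4), then res=12, then (j=0), then res=18, then (i=5), then res=-36, then (j=0), then res=-30, then returns -3
5 vs -3 — the two versions disagree here.
verdict: not equivalent; witness: a=-3, b=-1


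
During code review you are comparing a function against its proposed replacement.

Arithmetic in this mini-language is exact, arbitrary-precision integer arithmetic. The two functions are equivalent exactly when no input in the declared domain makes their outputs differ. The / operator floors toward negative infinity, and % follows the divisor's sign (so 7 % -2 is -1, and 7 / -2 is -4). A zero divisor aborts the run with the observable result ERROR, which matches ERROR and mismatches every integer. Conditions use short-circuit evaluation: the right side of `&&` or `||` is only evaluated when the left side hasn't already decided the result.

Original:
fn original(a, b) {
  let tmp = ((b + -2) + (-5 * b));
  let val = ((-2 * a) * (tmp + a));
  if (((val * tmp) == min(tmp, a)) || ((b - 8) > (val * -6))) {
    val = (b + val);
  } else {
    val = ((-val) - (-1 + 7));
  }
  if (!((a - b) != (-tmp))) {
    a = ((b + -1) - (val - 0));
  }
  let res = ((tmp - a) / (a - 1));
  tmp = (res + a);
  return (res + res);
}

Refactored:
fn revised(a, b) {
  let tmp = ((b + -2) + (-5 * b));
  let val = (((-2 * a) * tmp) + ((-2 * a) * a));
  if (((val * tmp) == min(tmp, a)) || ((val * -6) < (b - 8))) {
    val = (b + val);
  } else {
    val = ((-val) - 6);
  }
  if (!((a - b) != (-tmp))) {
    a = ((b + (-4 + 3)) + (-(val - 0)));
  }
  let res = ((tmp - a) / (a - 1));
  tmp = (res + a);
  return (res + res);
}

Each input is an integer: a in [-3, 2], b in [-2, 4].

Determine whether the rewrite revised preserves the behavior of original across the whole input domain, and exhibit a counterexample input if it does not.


Reading the diff, among the changes: arithmetic usage differs; also constant usage differs; also comparison usage differs.
Tracing a=1, b=0: original: tmp = -2; val = 2; (((val * tmp) == min(tmp, a)) || ((b - 8) > (val * -6))) -> true; val = 2; (!((a - b) != (-tmp))) -> false; division by zero -> ERROR | revised: tmp = -2; val = 2; (((val * tmp) == min(tmp, a)) || ((val * -6) < (b - 8))) -> true; val = 2; (!((a - b) != (-tmp))) -> false; division by zero -> ERROR — matching result ERROR.
Sweeping the whole domain (42 inputs) finds no disagreement.
verdict: equivalent


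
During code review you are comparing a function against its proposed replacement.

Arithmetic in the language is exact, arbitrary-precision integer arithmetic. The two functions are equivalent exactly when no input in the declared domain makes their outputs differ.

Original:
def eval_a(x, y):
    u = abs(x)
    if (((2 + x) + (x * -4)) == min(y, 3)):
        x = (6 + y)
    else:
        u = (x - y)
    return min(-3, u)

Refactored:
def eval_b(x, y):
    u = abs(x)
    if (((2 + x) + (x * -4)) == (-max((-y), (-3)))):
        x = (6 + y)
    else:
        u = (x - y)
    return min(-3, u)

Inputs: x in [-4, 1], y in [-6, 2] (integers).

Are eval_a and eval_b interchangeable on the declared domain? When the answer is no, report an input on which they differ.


Equivalent — the differences include min/max/abs usage differs, yet no declared input distinguishes the two.
As a probe, take x=1, y=2: eval_a runs u=1, then (((2 + x) + (x * -4)) == min(y, 3)) is false, then u=-1, then returns -3; eval_b runs u=1, then (((2 + x) + (x * -4)) == (-max((-y), (-3)))) is false, then u=-1, then returns -3; both end at -3.
Every one of the 54 inputs gives matching results.
verdict: equivalent


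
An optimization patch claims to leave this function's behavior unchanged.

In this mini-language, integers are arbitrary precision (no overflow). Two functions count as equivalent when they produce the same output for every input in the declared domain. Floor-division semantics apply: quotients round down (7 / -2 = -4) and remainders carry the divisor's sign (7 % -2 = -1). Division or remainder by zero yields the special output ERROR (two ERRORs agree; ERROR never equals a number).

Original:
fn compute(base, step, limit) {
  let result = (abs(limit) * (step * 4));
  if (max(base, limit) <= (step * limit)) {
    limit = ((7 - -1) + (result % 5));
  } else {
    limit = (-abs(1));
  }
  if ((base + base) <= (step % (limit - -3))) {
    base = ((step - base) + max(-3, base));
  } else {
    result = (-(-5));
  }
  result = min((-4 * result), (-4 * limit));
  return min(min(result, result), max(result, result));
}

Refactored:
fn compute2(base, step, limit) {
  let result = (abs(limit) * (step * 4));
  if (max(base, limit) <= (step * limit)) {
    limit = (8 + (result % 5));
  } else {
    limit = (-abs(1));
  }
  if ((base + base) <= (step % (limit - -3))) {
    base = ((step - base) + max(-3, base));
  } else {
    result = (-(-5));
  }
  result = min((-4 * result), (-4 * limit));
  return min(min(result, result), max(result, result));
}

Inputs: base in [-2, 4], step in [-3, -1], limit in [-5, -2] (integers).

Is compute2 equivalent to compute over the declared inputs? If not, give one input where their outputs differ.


The two versions differ — the changes include arithmetic usage differs, constant usage differs.
Spot check at base=3, step=-3, limit=-4 — compute: result=-48, then (max(base, limit) <= (step * limit)) is true, then limit=10, then ((base + base) <= (step % (limit - -3))) is true, then base=-3, then result=-40, then returns -40. compute2: result=-48, then (max(base, limit) <= (step * limit)) is true, then limit=10, then ((base + base) <= (step % (limit - -3))) is true, then base=-3, then result=-40, then returns -40. Both give -40.
Checked all 84 inputs in the declared domain: the outputs agree on every one.
verdict: equivalent


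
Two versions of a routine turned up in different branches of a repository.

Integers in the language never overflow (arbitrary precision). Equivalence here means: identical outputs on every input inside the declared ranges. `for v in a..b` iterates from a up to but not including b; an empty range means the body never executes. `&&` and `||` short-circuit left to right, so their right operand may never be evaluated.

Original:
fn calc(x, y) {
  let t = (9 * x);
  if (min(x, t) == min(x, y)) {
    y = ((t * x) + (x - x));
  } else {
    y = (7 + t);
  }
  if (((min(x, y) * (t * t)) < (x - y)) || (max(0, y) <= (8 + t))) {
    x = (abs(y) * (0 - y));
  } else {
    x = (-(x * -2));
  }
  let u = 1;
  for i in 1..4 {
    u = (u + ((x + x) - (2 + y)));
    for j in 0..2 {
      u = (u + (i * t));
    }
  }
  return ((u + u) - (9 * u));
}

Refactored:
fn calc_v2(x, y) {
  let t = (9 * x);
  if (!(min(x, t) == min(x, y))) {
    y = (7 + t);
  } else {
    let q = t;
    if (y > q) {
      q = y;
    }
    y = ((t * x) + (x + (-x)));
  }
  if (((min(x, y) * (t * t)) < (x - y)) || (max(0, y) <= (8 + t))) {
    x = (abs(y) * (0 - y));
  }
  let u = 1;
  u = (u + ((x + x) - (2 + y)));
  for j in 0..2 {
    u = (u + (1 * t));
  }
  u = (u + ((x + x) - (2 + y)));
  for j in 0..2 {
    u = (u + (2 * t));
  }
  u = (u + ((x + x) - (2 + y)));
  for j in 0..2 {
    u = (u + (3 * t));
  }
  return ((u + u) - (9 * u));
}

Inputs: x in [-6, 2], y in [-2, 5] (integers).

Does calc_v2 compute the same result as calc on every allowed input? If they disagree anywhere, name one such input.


The rewrite breaks on x=2, y=2, where the results are -889 and -805.
calc: t = 18; (min(x, t) == min(x, y)) -> true; y = 36; (((min(x, y) * (t * t)) < (x - y)) || (max(0, y) <= (8 + t))) -> false; x = 4; u = 1; [i=1]; u = -29; [j=0]; u = -11; [j=1]; u = 7; [i=2]; u = -23; [j=0]; u = 13; [j=1]; u = 49; [i=3]; u = 19; [j=0]; u = 73; [j=1]; u = 127; return -889
calc_v2: t = 18; (!(min(x, t) == min(x, y))) -> false; q = 18; (y > q) -> false; y = 36; (((min(x, y) * (t * t)) < (x - y)) || (max(0, y) <= (8 + t))) -> false; u = 1; u = -33; [j=0]; u = -15; [j=1]; u = 3; u = -31; [j=0]; u = 5; [j=1]; u = 41; u = 7; [j=0]; u = 61; [j=1]; u = 115; return -805
verdict: not equivalent; witness: x=2, y=2


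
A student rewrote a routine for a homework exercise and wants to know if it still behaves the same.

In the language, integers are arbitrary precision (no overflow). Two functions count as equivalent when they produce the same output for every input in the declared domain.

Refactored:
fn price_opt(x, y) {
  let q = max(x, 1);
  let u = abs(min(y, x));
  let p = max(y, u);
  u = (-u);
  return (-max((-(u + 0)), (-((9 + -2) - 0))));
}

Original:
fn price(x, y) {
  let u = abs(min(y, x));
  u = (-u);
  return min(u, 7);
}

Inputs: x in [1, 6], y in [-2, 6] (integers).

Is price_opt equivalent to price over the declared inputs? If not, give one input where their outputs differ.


Differences: min/max/abs usage differs, constant usage differs, statement counts differ, arithmetic usage differs, local variable names differ — yet all 54 inputs agree.
verdict: equivalent


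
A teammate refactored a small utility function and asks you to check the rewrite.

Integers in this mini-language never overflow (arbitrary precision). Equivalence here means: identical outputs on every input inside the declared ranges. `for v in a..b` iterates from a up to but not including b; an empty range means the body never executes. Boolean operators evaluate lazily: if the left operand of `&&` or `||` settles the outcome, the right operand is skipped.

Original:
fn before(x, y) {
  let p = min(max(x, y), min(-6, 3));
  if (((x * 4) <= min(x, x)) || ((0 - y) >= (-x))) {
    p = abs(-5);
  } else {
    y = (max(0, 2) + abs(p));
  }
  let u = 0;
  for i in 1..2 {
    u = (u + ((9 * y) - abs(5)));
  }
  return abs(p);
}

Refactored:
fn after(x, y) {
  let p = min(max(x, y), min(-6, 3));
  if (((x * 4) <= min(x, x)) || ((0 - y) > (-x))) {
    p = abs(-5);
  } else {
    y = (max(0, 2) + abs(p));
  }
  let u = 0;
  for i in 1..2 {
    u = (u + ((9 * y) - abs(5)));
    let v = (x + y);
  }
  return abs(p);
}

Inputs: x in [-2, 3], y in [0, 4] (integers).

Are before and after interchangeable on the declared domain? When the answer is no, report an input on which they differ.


At x=1, y=1: before gives 5, after gives 6.
verdict: not equivalent; witness: x=1, y=1


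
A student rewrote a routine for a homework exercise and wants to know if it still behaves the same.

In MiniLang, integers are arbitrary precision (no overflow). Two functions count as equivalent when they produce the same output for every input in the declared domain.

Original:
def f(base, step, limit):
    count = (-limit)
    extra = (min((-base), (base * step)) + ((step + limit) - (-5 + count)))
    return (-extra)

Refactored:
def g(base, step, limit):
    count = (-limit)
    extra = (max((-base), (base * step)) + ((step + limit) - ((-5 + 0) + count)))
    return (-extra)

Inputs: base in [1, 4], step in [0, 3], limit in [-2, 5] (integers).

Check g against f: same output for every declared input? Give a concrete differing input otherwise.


Take base=1, step=0, limit=-2.
f: count = 2; extra = 0; return 0
g: count = 2; extra = 1; return -1
0 != -1, so the rewrite changes behavior.
verdict: not equivalent; witness: base=1, step=0, limit=-2


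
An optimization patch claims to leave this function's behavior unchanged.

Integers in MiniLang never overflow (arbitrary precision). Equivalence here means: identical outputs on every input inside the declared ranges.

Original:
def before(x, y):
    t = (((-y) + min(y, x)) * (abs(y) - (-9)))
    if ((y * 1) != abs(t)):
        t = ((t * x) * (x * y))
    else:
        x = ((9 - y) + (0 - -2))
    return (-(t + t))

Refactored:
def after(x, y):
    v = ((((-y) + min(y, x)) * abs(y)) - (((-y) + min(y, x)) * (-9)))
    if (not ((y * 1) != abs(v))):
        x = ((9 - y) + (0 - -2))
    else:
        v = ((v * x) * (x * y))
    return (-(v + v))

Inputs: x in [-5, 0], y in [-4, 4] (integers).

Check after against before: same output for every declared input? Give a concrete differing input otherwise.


Although arithmetic usage differs; also min/max/abs usage differs; also local variable names differ; also boolean connective usage differs, 54/54 inputs agree.
verdict: equivalent


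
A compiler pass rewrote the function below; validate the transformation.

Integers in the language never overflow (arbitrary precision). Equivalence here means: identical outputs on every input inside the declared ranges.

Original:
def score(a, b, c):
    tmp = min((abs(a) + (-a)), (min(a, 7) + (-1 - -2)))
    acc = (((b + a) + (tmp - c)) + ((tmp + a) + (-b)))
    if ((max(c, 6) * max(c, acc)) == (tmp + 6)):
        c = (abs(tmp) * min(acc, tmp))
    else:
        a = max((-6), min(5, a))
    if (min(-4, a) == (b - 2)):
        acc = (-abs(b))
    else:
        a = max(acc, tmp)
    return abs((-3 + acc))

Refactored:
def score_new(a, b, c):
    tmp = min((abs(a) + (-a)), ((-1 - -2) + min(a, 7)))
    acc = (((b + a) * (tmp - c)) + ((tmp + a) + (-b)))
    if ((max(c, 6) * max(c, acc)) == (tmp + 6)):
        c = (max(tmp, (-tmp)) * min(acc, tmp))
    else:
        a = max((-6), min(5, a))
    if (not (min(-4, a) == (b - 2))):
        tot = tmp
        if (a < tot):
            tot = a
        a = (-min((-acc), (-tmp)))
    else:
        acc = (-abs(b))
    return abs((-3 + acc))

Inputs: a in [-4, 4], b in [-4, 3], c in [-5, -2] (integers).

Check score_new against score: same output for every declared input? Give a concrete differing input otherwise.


Take a=-4, b=-4, c=-5.
score: tmp := -3 | acc := -9 | ((max(c, 6) * max(c, acc)) == (tmp + 6)): false | a := -4 | (min(-4, a) == (b - 2)): false | a := -3 | result 12
score_new: tmp := -3 | acc := -19 | ((max(c, 6) * max(c, acc)) == (tmp + 6)): false | a := -4 | (not (min(-4, a) == (b - 2))): true | tot := -3 | (a < tot): true | tot := -4 | a := -3 | result 22
12 vs 22 — the two versions disagree here.
verdict: not equivalent; witness: a=-4, b=-4, c=-5


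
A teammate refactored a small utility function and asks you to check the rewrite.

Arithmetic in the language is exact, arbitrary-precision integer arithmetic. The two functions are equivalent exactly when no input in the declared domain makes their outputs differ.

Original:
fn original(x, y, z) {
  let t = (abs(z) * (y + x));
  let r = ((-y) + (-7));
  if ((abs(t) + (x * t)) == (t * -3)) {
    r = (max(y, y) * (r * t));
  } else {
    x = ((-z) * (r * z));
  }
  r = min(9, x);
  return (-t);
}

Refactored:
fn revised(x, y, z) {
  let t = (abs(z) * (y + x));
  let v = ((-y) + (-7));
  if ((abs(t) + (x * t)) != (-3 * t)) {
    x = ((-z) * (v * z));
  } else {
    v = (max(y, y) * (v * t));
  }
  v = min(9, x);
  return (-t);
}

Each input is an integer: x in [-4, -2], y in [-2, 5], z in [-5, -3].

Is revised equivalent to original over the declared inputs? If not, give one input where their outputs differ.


Changes here: comparison usage differs; and local variable names differ; the full 72-point sweep finds no disagreement.
verdict: equivalent


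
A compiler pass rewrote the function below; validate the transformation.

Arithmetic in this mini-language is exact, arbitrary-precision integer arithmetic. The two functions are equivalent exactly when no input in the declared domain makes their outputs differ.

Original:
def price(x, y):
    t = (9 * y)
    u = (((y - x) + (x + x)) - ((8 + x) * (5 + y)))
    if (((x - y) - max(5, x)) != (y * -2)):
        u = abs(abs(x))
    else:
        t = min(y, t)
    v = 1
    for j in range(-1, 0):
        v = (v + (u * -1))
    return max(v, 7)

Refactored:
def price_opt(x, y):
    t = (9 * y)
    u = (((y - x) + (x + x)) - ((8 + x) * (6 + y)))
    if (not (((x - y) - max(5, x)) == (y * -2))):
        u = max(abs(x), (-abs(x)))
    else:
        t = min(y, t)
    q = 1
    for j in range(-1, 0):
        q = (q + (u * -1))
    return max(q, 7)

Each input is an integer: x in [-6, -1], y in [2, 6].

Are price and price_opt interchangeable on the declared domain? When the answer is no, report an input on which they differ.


Consider the input x=-1, y=6.
price: t = 54; u = -72; (((x - y) - max(5, x)) != (y * -2)) -> false; t = 6; v = 1; [j=-1]; v = 73; return 73
price_opt: t = 54; u = -79; (not (((x - y) - max(5, x)) == (y * -2))) -> false; t = 6; q = 1; [j=-1]; q = 80; return 80
73 vs 80 — the two versions disagree here.
verdict: not equivalent; witness: x=-1, y=6


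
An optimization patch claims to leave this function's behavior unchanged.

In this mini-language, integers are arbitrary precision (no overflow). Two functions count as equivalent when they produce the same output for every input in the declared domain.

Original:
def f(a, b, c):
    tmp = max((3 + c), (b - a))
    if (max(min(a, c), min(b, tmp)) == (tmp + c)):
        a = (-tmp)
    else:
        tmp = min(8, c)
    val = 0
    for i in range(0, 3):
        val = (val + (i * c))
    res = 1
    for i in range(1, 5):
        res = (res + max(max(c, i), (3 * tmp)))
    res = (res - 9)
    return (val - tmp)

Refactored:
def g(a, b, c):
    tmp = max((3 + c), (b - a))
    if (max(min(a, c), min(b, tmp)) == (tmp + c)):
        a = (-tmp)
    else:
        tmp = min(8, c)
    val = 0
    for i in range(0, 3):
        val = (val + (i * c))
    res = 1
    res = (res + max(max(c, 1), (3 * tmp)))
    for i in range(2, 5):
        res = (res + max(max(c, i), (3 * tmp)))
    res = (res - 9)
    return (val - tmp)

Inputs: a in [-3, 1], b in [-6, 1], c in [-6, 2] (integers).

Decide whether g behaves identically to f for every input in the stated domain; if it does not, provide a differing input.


The two versions differ — the changes include min/max/abs usage differs, loop structure differs, statement counts differ, constant usage differs, arithmetic usage differs.
Spot check at a=-3, b=-6, c=-1 — f: tmp becomes 2; next (max(min(a, c), min(b, tmp)) == (tmp + c)) evaluates to false; next tmp becomes -1; next val becomes 0; next at i=0:; next val becomes 0; next at i=1:; next val becomes -1; next at i=2:; next val becomes -3; next res becomes 1; next at i=1:; next res becomes 2; next at i=2:; next res becomes 4; next at i=3:; next res becomes 7; next at i=4:; next res becomes 11; next res becomes 2; next final value -2. g: tmp becomes 2; next (max(min(a, c), min(b, tmp)) == (tmp + c)) evaluates to false; next tmp becomes -1; next val becomes 0; next at i=0:; next val becomes 0; next at i=1:; next val becomes -1; next at i=2:; next val becomes -3; next res becomes 1; next res becomes 2; next at i=2:; next res becomes 4; next at i=3:; next res becomes 7; next at i=4:; next res becomes 11; next res becomes 2; next final value -2. Both give -2.
Sweeping the whole domain (360 inputs) finds no disagreement.
verdict: equivalent


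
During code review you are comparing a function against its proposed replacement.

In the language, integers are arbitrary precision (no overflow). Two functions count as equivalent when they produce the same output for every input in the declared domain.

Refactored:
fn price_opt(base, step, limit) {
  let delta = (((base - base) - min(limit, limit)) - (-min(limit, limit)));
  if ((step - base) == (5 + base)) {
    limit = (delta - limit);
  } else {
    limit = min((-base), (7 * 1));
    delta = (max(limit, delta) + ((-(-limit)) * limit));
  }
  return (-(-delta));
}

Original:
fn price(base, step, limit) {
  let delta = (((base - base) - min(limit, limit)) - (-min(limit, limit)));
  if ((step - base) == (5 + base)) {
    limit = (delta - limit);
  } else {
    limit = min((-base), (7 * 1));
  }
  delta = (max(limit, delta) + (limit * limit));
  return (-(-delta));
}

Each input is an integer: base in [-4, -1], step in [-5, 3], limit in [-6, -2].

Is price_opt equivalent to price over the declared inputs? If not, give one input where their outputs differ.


Not equivalent: base=-4, step=-3, limit=-6 separates them (42 vs 0).
price: delta becomes 0; next ((step - base) == (5 + base)) evaluates to true; next limit becomes 6; next delta becomes 42; next final value 42
price_opt: delta becomes 0; next ((step - base) == (5 + base)) evaluates to true; next limit becomes 6; next final value 0
verdict: not equivalent; witness: base=-4, step=-3, limit=-6


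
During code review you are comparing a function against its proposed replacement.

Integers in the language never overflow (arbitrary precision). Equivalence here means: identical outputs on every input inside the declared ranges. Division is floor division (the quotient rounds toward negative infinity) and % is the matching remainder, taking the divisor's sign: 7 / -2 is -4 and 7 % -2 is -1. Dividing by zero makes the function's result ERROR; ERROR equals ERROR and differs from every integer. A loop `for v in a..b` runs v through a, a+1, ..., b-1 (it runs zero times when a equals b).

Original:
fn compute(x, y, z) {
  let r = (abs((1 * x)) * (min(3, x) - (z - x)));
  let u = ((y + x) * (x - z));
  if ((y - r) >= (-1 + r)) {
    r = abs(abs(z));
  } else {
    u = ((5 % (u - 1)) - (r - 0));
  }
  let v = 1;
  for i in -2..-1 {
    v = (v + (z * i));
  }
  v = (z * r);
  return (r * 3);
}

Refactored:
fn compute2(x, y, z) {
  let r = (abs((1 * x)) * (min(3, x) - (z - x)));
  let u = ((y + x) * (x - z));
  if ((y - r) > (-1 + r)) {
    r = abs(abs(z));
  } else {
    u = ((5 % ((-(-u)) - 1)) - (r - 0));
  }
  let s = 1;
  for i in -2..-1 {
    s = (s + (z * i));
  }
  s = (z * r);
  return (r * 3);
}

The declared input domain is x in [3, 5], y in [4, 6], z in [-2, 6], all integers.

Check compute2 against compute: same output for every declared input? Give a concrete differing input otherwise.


Not equivalent: x=3, y=5, z=5 separates them (15 vs 9).
compute: r := 3 | u := -16 | ((y - r) >= (-1 + r)): true | r := 5 | v := 1 | iter i=-2: | v := -9 | v := 25 | result 15
compute2: r := 3 | u := -16 | ((y - r) > (-1 + r)): false | u := -15 | s := 1 | iter i=-2: | s := -9 | s := 15 | result 9
verdict: not equivalent; witness: x=3, y=5, z=5


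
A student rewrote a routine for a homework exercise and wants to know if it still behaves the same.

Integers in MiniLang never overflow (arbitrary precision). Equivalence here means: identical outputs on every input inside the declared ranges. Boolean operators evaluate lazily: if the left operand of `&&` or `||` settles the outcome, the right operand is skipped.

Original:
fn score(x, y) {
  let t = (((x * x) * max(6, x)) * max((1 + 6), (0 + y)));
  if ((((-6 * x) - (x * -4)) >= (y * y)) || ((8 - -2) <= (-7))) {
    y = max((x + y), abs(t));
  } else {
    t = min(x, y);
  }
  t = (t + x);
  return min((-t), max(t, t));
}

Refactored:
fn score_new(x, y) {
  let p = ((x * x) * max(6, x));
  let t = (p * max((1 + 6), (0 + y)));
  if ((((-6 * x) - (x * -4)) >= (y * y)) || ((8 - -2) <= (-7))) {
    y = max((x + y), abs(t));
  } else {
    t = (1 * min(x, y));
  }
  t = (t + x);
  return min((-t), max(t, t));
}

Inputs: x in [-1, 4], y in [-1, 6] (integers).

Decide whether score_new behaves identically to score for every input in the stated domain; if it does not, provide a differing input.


This is a faithful refactor — arithmetic usage differs, local variable names differ, constant usage differs, statement counts differ, but the computed results match everywhere.
One worked example (x=0, y=5) — score: t := 0 | ((((-6 * x) - (x * -4)) >= (y * y)) || ((8 - -2) <= (-7))): false | t := 0 | t := 0 | result 0; score_new: p := 0 | t := 0 | ((((-6 * x) - (x * -4)) >= (y * y)) || ((8 - -2) <= (-7))): false | t := 0 | t := 0 | result 0; agreement on 0.
Sweeping the whole domain (48 inputs) finds no disagreement.
verdict: equivalent


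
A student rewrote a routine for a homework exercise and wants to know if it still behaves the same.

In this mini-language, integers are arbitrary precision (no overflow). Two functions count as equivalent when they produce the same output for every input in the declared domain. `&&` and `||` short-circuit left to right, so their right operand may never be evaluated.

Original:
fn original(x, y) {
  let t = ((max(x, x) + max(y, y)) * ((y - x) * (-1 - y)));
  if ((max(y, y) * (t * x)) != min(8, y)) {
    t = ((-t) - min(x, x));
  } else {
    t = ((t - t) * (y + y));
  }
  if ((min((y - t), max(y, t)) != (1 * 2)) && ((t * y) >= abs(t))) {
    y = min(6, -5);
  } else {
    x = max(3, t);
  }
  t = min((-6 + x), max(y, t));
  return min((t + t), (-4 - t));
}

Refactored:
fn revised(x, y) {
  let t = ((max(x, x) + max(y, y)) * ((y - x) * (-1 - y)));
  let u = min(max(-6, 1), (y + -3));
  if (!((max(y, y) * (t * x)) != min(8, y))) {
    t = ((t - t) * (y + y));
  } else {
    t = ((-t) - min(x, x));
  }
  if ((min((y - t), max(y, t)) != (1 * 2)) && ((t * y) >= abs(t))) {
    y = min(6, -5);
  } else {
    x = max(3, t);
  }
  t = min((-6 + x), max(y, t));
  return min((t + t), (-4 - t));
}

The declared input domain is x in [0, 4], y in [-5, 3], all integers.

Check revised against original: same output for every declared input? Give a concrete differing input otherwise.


The suspicious-looking change has no observable effect anywhere in the declared ranges.
One worked example (x=3, y=-1) — original: t := 0 | ((max(y, y) * (t * x)) != min(8, y)): true | t := -3 | ((min((y - t), max(y, t)) != (1 * 2)) && ((t * y) >= abs(t))): true | y := -5 | t := -3 | result -6; revised: t := 0 | u := -4 | (!((max(y, y) * (t * x)) != min(8, y))): false | t := -3 | ((min((y - t), max(y, t)) != (1 * 2)) && ((t * y) >= abs(t))): true | y := -5 | t := -3 | result -6; agreement on -6.
An exhaustive pass over the 45 declared inputs shows identical outputs.
verdict: equivalent


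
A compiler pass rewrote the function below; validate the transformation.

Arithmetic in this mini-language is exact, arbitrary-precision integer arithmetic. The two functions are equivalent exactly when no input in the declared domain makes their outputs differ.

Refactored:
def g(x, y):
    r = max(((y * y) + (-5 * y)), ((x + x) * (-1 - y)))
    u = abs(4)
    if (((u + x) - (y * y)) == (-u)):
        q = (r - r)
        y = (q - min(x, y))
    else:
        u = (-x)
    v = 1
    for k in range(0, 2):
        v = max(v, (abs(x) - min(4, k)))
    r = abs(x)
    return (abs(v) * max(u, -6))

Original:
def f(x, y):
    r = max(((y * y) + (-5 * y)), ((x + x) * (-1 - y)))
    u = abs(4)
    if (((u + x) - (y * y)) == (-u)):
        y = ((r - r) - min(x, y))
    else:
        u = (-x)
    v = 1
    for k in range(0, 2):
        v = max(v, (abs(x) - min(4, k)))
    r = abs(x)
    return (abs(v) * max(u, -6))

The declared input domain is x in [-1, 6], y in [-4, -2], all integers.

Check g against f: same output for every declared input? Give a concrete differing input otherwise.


This is a faithful refactor — local variable names differ; and statement counts differ, but the computed results match everywhere.
Spot check at x=4, y=-3 — f: r=24, then u=4, then (((u + x) - (y * y)) == (-u)) is false, then u=-4, then v=1, then (k=0), then v=4, then (k=1), then v=4, then r=4, then returns -16. g: r=24, then u=4, then (((u + x) - (y * y)) == (-u)) is false, then u=-4, then v=1, then (k=0), then v=4, then (k=1), then v=4, then r=4, then returns -16. Both give -16.
An exhaustive pass over the 24 declared inputs shows identical outputs.
verdict: equivalent


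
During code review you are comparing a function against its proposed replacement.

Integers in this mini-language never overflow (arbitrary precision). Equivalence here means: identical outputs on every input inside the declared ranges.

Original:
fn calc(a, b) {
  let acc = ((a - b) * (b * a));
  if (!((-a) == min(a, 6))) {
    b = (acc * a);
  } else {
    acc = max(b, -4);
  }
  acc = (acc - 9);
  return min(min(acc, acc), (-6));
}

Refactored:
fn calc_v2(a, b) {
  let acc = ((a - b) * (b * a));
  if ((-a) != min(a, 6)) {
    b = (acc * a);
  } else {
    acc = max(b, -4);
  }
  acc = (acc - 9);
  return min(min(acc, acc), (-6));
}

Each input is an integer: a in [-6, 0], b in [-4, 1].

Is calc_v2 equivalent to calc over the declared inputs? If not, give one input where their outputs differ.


Reading the diff, among the changes: boolean connective usage differs, comparison usage differs.
Spot check at a=-6, b=-1 — calc: acc := -30 | (!((-a) == min(a, 6))): true | b := 180 | acc := -39 | result -39. calc_v2: acc := -30 | ((-a) != min(a, 6)): true | b := 180 | acc := -39 | result -39. Both give -39.
Checked all 42 inputs in the declared domain: the outputs agree on every one.
verdict: equivalent


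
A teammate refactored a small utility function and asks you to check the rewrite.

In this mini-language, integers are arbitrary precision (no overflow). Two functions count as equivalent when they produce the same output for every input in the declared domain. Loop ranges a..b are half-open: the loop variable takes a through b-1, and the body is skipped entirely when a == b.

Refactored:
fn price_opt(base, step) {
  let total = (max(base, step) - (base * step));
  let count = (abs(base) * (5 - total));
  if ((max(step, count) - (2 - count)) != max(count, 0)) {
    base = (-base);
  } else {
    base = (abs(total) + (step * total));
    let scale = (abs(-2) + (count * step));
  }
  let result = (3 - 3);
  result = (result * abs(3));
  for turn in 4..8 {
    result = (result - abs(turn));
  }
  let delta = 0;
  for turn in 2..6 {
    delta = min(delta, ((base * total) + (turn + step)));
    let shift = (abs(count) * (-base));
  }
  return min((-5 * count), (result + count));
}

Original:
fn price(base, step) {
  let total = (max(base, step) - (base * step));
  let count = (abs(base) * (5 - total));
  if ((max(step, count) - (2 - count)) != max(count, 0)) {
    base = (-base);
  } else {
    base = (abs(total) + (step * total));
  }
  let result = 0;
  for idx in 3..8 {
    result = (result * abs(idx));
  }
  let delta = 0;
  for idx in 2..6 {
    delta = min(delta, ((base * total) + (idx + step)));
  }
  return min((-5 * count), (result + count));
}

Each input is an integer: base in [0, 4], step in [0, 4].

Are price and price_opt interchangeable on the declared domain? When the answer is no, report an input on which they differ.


Take base=0, step=0.
price: total = 0; count = 0; ((max(step, count) - (2 - count)) != max(count, 0)) -> true; base = 0; result = 0; [idx=3]; result = 0; [idx=4]; result = 0; [idx=5]; result = 0; [idx=6]; result = 0; [idx=7]; result = 0; delta = 0; [idx=2]; delta = 0; [idx=3]; delta = 0; [idx=4]; delta = 0; [idx=5]; delta = 0; return 0
price_opt: total = 0; count = 0; ((max(step, count) - (2 - count)) != max(count, 0)) -> true; base = 0; result = 0; result = 0; [turn=4]; result = -4; [turn=5]; result = -9; [turn=6]; result = -15; [turn=7]; result = -22; delta = 0; [turn=2]; delta = 0; shift = 0; [turn=3]; delta = 0; shift = 0; [turn=4]; delta = 0; shift = 0; [turn=5]; delta = 0; shift = 0; return -22
0 against -22: the behavior changed.
verdict: not equivalent; witness: base=0, step=0


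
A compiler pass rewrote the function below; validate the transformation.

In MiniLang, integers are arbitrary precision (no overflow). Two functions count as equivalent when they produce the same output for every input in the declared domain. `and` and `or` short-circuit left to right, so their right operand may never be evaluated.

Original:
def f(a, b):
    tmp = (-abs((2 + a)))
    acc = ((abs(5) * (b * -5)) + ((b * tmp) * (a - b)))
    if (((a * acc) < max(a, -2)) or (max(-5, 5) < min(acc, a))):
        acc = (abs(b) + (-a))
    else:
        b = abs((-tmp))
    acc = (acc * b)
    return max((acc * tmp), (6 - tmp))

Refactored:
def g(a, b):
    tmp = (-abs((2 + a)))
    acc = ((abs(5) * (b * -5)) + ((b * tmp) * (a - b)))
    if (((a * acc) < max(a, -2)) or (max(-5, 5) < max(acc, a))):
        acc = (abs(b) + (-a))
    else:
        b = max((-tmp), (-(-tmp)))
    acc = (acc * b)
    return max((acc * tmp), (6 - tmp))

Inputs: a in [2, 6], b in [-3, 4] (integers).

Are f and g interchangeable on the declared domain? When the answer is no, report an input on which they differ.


Consider the input a=2, b=-3.
f: tmp=-4, then acc=135, then (((a * acc) < max(a, -2)) or (max(-5, 5) < min(acc, a))) is false, then b=4, then acc=540, then returns 10
g: tmp=-4, then acc=135, then (((a * acc) < max(a, -2)) or (max(-5, 5) < max(acc, a))) is true, then acc=1, then acc=-3, then returns 12
10 against 12: the behavior changed.
verdict: not equivalent; witness: a=2, b=-3


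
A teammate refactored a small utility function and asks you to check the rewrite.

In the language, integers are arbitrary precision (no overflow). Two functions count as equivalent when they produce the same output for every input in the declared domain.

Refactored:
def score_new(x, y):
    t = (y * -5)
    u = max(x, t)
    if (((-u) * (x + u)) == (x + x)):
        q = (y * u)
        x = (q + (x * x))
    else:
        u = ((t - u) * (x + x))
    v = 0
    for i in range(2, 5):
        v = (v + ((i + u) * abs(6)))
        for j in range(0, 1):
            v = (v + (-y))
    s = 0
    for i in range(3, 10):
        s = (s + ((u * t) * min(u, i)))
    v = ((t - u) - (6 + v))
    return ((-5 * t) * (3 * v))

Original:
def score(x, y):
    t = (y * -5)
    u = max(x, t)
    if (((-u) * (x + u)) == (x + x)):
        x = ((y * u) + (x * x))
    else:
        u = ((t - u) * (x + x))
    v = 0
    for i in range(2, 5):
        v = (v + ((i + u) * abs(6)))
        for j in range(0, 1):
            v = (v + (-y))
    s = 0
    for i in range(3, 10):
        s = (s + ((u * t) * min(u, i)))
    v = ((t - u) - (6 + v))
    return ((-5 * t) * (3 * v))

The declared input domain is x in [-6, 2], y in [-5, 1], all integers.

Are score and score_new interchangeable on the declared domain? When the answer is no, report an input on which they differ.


Changes here: local variable names differ; also statement counts differ; the full 63-point sweep finds no disagreement.
verdict: equivalent
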